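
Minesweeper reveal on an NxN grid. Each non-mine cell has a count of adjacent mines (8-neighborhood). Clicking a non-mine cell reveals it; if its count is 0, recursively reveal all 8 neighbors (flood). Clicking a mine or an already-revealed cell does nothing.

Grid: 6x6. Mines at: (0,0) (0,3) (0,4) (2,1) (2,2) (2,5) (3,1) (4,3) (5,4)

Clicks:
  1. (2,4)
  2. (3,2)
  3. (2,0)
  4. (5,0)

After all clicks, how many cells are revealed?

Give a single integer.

Click 1 (2,4) count=1: revealed 1 new [(2,4)] -> total=1
Click 2 (3,2) count=4: revealed 1 new [(3,2)] -> total=2
Click 3 (2,0) count=2: revealed 1 new [(2,0)] -> total=3
Click 4 (5,0) count=0: revealed 6 new [(4,0) (4,1) (4,2) (5,0) (5,1) (5,2)] -> total=9

Answer: 9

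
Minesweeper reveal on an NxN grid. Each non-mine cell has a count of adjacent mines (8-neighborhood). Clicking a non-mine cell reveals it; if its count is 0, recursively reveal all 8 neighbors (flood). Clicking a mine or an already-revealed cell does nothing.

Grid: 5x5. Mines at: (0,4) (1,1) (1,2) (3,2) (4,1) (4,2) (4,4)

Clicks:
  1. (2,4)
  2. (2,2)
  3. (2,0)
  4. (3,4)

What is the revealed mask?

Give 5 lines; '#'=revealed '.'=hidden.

Click 1 (2,4) count=0: revealed 6 new [(1,3) (1,4) (2,3) (2,4) (3,3) (3,4)] -> total=6
Click 2 (2,2) count=3: revealed 1 new [(2,2)] -> total=7
Click 3 (2,0) count=1: revealed 1 new [(2,0)] -> total=8
Click 4 (3,4) count=1: revealed 0 new [(none)] -> total=8

Answer: .....
...##
#.###
...##
.....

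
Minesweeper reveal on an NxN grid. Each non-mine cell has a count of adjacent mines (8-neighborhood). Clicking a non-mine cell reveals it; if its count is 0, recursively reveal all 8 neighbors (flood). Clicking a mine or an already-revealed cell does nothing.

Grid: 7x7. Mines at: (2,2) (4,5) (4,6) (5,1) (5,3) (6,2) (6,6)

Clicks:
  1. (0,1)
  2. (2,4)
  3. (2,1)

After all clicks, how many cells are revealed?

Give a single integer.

Click 1 (0,1) count=0: revealed 28 new [(0,0) (0,1) (0,2) (0,3) (0,4) (0,5) (0,6) (1,0) (1,1) (1,2) (1,3) (1,4) (1,5) (1,6) (2,0) (2,1) (2,3) (2,4) (2,5) (2,6) (3,0) (3,1) (3,3) (3,4) (3,5) (3,6) (4,0) (4,1)] -> total=28
Click 2 (2,4) count=0: revealed 0 new [(none)] -> total=28
Click 3 (2,1) count=1: revealed 0 new [(none)] -> total=28

Answer: 28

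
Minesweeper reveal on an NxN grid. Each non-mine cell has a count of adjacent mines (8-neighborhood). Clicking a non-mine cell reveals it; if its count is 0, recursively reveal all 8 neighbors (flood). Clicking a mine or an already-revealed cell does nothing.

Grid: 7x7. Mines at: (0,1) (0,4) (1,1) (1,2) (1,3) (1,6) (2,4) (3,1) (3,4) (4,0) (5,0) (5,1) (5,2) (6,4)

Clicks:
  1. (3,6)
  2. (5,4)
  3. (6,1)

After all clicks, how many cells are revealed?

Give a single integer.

Answer: 12

Derivation:
Click 1 (3,6) count=0: revealed 10 new [(2,5) (2,6) (3,5) (3,6) (4,5) (4,6) (5,5) (5,6) (6,5) (6,6)] -> total=10
Click 2 (5,4) count=1: revealed 1 new [(5,4)] -> total=11
Click 3 (6,1) count=3: revealed 1 new [(6,1)] -> total=12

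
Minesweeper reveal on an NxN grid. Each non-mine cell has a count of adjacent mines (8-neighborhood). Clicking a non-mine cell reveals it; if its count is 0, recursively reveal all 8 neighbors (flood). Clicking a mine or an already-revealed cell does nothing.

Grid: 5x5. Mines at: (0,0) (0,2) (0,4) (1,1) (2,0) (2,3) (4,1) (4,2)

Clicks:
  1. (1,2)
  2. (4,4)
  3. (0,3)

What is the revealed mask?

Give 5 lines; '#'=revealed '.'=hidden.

Click 1 (1,2) count=3: revealed 1 new [(1,2)] -> total=1
Click 2 (4,4) count=0: revealed 4 new [(3,3) (3,4) (4,3) (4,4)] -> total=5
Click 3 (0,3) count=2: revealed 1 new [(0,3)] -> total=6

Answer: ...#.
..#..
.....
...##
...##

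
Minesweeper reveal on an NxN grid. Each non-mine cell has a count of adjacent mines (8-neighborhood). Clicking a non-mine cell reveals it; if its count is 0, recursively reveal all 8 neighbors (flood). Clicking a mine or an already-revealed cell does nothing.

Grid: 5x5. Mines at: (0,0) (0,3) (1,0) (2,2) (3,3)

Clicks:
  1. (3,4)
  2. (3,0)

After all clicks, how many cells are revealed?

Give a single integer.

Answer: 9

Derivation:
Click 1 (3,4) count=1: revealed 1 new [(3,4)] -> total=1
Click 2 (3,0) count=0: revealed 8 new [(2,0) (2,1) (3,0) (3,1) (3,2) (4,0) (4,1) (4,2)] -> total=9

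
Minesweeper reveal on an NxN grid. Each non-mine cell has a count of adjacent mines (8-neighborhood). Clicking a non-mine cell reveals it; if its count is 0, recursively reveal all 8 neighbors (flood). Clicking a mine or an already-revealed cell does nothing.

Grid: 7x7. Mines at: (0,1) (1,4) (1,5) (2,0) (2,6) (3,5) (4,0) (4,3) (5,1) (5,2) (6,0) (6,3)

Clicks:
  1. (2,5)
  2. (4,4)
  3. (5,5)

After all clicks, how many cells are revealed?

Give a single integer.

Click 1 (2,5) count=4: revealed 1 new [(2,5)] -> total=1
Click 2 (4,4) count=2: revealed 1 new [(4,4)] -> total=2
Click 3 (5,5) count=0: revealed 8 new [(4,5) (4,6) (5,4) (5,5) (5,6) (6,4) (6,5) (6,6)] -> total=10

Answer: 10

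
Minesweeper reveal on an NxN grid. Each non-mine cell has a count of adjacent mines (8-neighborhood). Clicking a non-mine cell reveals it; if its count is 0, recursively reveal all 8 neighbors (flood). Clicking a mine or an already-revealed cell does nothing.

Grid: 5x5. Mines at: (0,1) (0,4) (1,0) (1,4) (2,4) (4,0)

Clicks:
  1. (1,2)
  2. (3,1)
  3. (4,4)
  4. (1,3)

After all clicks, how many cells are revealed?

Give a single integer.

Answer: 14

Derivation:
Click 1 (1,2) count=1: revealed 1 new [(1,2)] -> total=1
Click 2 (3,1) count=1: revealed 1 new [(3,1)] -> total=2
Click 3 (4,4) count=0: revealed 12 new [(1,1) (1,3) (2,1) (2,2) (2,3) (3,2) (3,3) (3,4) (4,1) (4,2) (4,3) (4,4)] -> total=14
Click 4 (1,3) count=3: revealed 0 new [(none)] -> total=14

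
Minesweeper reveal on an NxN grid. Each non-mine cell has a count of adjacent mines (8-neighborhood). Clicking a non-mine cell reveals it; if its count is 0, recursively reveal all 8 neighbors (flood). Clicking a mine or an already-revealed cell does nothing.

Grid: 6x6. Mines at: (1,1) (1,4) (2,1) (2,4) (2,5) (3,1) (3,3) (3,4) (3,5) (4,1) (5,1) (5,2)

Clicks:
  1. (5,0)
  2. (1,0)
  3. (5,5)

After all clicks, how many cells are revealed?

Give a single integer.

Click 1 (5,0) count=2: revealed 1 new [(5,0)] -> total=1
Click 2 (1,0) count=2: revealed 1 new [(1,0)] -> total=2
Click 3 (5,5) count=0: revealed 6 new [(4,3) (4,4) (4,5) (5,3) (5,4) (5,5)] -> total=8

Answer: 8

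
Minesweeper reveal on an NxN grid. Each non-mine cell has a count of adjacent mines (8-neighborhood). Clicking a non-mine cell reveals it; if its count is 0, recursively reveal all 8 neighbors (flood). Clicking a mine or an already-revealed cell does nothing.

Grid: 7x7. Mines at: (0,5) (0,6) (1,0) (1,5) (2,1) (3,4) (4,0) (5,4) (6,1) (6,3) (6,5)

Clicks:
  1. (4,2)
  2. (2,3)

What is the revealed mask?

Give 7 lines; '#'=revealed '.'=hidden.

Answer: .......
.......
...#...
.###...
.###...
.###...
.......

Derivation:
Click 1 (4,2) count=0: revealed 9 new [(3,1) (3,2) (3,3) (4,1) (4,2) (4,3) (5,1) (5,2) (5,3)] -> total=9
Click 2 (2,3) count=1: revealed 1 new [(2,3)] -> total=10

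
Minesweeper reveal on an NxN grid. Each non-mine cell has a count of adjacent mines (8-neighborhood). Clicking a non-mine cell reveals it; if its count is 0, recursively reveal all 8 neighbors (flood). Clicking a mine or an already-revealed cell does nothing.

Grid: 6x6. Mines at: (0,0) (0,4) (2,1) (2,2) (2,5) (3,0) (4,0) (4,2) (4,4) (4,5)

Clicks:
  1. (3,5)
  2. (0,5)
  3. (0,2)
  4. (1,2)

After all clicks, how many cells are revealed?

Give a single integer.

Answer: 8

Derivation:
Click 1 (3,5) count=3: revealed 1 new [(3,5)] -> total=1
Click 2 (0,5) count=1: revealed 1 new [(0,5)] -> total=2
Click 3 (0,2) count=0: revealed 6 new [(0,1) (0,2) (0,3) (1,1) (1,2) (1,3)] -> total=8
Click 4 (1,2) count=2: revealed 0 new [(none)] -> total=8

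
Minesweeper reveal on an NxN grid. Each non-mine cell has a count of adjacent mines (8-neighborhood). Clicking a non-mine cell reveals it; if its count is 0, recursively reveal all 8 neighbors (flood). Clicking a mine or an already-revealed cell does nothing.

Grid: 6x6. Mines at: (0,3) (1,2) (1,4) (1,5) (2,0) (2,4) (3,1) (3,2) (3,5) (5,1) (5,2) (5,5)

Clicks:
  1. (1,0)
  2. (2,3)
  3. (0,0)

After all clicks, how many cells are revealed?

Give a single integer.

Answer: 5

Derivation:
Click 1 (1,0) count=1: revealed 1 new [(1,0)] -> total=1
Click 2 (2,3) count=4: revealed 1 new [(2,3)] -> total=2
Click 3 (0,0) count=0: revealed 3 new [(0,0) (0,1) (1,1)] -> total=5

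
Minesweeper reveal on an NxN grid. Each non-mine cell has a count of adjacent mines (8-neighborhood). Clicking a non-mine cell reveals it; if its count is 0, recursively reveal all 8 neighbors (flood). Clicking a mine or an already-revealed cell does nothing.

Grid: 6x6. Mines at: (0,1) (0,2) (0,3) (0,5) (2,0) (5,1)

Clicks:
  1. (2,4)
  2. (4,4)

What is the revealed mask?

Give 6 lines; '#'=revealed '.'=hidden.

Answer: ......
.#####
.#####
.#####
.#####
..####

Derivation:
Click 1 (2,4) count=0: revealed 24 new [(1,1) (1,2) (1,3) (1,4) (1,5) (2,1) (2,2) (2,3) (2,4) (2,5) (3,1) (3,2) (3,3) (3,4) (3,5) (4,1) (4,2) (4,3) (4,4) (4,5) (5,2) (5,3) (5,4) (5,5)] -> total=24
Click 2 (4,4) count=0: revealed 0 new [(none)] -> total=24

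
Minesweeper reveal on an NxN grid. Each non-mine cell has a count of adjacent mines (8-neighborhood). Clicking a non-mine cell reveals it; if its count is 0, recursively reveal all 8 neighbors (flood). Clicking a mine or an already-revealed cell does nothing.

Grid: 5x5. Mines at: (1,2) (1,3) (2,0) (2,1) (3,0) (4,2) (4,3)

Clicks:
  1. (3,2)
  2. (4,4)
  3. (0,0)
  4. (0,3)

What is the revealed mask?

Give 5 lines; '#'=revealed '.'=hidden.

Click 1 (3,2) count=3: revealed 1 new [(3,2)] -> total=1
Click 2 (4,4) count=1: revealed 1 new [(4,4)] -> total=2
Click 3 (0,0) count=0: revealed 4 new [(0,0) (0,1) (1,0) (1,1)] -> total=6
Click 4 (0,3) count=2: revealed 1 new [(0,3)] -> total=7

Answer: ##.#.
##...
.....
..#..
....#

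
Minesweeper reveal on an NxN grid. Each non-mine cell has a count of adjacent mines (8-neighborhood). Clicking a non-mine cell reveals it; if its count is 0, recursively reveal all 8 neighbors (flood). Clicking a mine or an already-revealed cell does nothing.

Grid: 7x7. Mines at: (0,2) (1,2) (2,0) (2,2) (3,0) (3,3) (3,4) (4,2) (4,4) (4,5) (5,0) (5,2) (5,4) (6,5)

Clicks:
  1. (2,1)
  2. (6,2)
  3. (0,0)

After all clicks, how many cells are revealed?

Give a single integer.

Click 1 (2,1) count=4: revealed 1 new [(2,1)] -> total=1
Click 2 (6,2) count=1: revealed 1 new [(6,2)] -> total=2
Click 3 (0,0) count=0: revealed 4 new [(0,0) (0,1) (1,0) (1,1)] -> total=6

Answer: 6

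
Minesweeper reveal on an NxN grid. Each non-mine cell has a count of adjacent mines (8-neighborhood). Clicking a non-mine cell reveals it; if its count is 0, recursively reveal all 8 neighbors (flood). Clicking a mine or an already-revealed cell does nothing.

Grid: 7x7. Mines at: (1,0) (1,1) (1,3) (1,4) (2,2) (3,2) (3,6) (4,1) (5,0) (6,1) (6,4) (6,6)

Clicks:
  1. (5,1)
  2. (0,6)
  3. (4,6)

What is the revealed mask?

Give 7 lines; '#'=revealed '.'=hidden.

Answer: .....##
.....##
.....##
.......
......#
.#.....
.......

Derivation:
Click 1 (5,1) count=3: revealed 1 new [(5,1)] -> total=1
Click 2 (0,6) count=0: revealed 6 new [(0,5) (0,6) (1,5) (1,6) (2,5) (2,6)] -> total=7
Click 3 (4,6) count=1: revealed 1 new [(4,6)] -> total=8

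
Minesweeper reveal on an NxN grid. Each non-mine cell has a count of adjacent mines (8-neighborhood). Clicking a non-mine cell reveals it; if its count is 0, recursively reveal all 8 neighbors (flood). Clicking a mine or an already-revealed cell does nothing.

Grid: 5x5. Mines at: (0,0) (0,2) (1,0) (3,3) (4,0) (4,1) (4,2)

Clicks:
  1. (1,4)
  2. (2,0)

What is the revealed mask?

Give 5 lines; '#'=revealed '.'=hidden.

Answer: ...##
...##
#..##
.....
.....

Derivation:
Click 1 (1,4) count=0: revealed 6 new [(0,3) (0,4) (1,3) (1,4) (2,3) (2,4)] -> total=6
Click 2 (2,0) count=1: revealed 1 new [(2,0)] -> total=7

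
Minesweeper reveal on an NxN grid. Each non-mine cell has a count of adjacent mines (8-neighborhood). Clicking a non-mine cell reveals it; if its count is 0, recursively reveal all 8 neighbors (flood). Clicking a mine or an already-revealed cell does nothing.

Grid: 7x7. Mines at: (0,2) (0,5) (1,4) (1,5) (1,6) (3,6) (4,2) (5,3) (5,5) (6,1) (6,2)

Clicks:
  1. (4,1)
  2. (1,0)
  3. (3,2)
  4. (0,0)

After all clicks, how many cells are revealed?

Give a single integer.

Answer: 18

Derivation:
Click 1 (4,1) count=1: revealed 1 new [(4,1)] -> total=1
Click 2 (1,0) count=0: revealed 17 new [(0,0) (0,1) (1,0) (1,1) (1,2) (1,3) (2,0) (2,1) (2,2) (2,3) (3,0) (3,1) (3,2) (3,3) (4,0) (5,0) (5,1)] -> total=18
Click 3 (3,2) count=1: revealed 0 new [(none)] -> total=18
Click 4 (0,0) count=0: revealed 0 new [(none)] -> total=18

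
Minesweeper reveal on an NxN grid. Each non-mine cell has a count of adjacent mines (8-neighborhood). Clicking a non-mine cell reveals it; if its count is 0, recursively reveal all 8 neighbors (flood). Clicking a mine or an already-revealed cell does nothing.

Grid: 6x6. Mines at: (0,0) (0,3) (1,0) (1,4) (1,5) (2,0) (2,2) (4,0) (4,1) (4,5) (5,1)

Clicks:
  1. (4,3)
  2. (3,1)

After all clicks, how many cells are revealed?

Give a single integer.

Click 1 (4,3) count=0: revealed 9 new [(3,2) (3,3) (3,4) (4,2) (4,3) (4,4) (5,2) (5,3) (5,4)] -> total=9
Click 2 (3,1) count=4: revealed 1 new [(3,1)] -> total=10

Answer: 10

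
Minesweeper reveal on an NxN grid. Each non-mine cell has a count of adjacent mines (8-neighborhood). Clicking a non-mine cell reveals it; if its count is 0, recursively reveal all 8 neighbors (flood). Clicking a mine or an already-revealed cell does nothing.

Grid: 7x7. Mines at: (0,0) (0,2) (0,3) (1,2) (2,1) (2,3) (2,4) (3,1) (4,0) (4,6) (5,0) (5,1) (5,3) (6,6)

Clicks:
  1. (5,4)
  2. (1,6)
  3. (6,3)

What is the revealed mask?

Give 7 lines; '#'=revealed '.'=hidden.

Answer: ....###
....###
.....##
.....##
.......
....#..
...#...

Derivation:
Click 1 (5,4) count=1: revealed 1 new [(5,4)] -> total=1
Click 2 (1,6) count=0: revealed 10 new [(0,4) (0,5) (0,6) (1,4) (1,5) (1,6) (2,5) (2,6) (3,5) (3,6)] -> total=11
Click 3 (6,3) count=1: revealed 1 new [(6,3)] -> total=12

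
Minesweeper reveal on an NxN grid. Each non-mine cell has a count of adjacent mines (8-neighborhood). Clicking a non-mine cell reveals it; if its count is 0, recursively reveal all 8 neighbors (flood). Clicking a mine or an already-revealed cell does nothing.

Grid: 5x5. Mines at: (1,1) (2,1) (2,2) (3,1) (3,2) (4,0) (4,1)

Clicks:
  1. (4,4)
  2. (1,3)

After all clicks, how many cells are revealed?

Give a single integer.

Click 1 (4,4) count=0: revealed 12 new [(0,2) (0,3) (0,4) (1,2) (1,3) (1,4) (2,3) (2,4) (3,3) (3,4) (4,3) (4,4)] -> total=12
Click 2 (1,3) count=1: revealed 0 new [(none)] -> total=12

Answer: 12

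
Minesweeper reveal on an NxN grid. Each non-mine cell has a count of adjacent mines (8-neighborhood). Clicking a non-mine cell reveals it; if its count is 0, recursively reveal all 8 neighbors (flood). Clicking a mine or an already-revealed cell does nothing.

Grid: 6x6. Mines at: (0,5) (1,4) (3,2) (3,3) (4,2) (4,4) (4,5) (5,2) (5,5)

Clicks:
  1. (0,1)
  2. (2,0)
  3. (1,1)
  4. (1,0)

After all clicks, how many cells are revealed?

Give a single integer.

Answer: 18

Derivation:
Click 1 (0,1) count=0: revealed 18 new [(0,0) (0,1) (0,2) (0,3) (1,0) (1,1) (1,2) (1,3) (2,0) (2,1) (2,2) (2,3) (3,0) (3,1) (4,0) (4,1) (5,0) (5,1)] -> total=18
Click 2 (2,0) count=0: revealed 0 new [(none)] -> total=18
Click 3 (1,1) count=0: revealed 0 new [(none)] -> total=18
Click 4 (1,0) count=0: revealed 0 new [(none)] -> total=18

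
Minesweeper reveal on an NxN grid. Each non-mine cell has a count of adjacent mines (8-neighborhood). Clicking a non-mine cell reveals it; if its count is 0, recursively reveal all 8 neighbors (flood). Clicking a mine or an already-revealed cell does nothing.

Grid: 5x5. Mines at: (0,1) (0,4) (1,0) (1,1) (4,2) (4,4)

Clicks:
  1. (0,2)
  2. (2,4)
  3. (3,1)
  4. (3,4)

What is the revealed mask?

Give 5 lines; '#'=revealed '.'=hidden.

Answer: ..#..
..###
..###
.####
.....

Derivation:
Click 1 (0,2) count=2: revealed 1 new [(0,2)] -> total=1
Click 2 (2,4) count=0: revealed 9 new [(1,2) (1,3) (1,4) (2,2) (2,3) (2,4) (3,2) (3,3) (3,4)] -> total=10
Click 3 (3,1) count=1: revealed 1 new [(3,1)] -> total=11
Click 4 (3,4) count=1: revealed 0 new [(none)] -> total=11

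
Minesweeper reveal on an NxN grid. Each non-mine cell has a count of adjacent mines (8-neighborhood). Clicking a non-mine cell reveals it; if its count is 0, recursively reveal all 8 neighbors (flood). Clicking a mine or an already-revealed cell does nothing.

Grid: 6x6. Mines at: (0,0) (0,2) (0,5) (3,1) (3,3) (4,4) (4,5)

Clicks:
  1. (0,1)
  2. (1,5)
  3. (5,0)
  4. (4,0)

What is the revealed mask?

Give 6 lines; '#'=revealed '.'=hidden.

Answer: .#....
.....#
......
......
####..
####..

Derivation:
Click 1 (0,1) count=2: revealed 1 new [(0,1)] -> total=1
Click 2 (1,5) count=1: revealed 1 new [(1,5)] -> total=2
Click 3 (5,0) count=0: revealed 8 new [(4,0) (4,1) (4,2) (4,3) (5,0) (5,1) (5,2) (5,3)] -> total=10
Click 4 (4,0) count=1: revealed 0 new [(none)] -> total=10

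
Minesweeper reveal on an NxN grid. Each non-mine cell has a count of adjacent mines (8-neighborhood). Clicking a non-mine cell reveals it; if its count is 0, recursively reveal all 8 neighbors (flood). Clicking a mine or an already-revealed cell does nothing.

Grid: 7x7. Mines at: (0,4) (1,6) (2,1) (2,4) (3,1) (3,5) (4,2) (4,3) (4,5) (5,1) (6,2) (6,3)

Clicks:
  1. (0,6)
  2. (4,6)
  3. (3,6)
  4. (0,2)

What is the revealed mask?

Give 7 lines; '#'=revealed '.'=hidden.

Click 1 (0,6) count=1: revealed 1 new [(0,6)] -> total=1
Click 2 (4,6) count=2: revealed 1 new [(4,6)] -> total=2
Click 3 (3,6) count=2: revealed 1 new [(3,6)] -> total=3
Click 4 (0,2) count=0: revealed 8 new [(0,0) (0,1) (0,2) (0,3) (1,0) (1,1) (1,2) (1,3)] -> total=11

Answer: ####..#
####...
.......
......#
......#
.......
.......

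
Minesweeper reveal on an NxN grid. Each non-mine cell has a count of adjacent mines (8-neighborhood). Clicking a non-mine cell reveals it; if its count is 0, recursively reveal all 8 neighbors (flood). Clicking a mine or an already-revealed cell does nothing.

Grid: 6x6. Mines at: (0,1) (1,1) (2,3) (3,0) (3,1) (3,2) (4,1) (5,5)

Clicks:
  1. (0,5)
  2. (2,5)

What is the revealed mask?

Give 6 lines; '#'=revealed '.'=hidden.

Click 1 (0,5) count=0: revealed 14 new [(0,2) (0,3) (0,4) (0,5) (1,2) (1,3) (1,4) (1,5) (2,4) (2,5) (3,4) (3,5) (4,4) (4,5)] -> total=14
Click 2 (2,5) count=0: revealed 0 new [(none)] -> total=14

Answer: ..####
..####
....##
....##
....##
......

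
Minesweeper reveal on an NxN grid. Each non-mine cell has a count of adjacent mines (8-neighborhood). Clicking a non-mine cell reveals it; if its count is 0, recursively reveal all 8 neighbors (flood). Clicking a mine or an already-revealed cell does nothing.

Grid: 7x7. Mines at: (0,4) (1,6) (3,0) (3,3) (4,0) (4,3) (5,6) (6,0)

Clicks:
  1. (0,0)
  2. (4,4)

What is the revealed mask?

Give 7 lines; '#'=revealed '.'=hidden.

Click 1 (0,0) count=0: revealed 12 new [(0,0) (0,1) (0,2) (0,3) (1,0) (1,1) (1,2) (1,3) (2,0) (2,1) (2,2) (2,3)] -> total=12
Click 2 (4,4) count=2: revealed 1 new [(4,4)] -> total=13

Answer: ####...
####...
####...
.......
....#..
.......
.......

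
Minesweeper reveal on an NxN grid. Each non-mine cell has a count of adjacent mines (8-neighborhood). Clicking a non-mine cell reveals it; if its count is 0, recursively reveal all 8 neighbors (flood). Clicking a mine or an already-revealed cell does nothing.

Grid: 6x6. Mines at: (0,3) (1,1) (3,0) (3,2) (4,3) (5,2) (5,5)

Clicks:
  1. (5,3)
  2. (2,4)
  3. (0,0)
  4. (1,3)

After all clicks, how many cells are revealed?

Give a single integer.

Answer: 15

Derivation:
Click 1 (5,3) count=2: revealed 1 new [(5,3)] -> total=1
Click 2 (2,4) count=0: revealed 13 new [(0,4) (0,5) (1,3) (1,4) (1,5) (2,3) (2,4) (2,5) (3,3) (3,4) (3,5) (4,4) (4,5)] -> total=14
Click 3 (0,0) count=1: revealed 1 new [(0,0)] -> total=15
Click 4 (1,3) count=1: revealed 0 new [(none)] -> total=15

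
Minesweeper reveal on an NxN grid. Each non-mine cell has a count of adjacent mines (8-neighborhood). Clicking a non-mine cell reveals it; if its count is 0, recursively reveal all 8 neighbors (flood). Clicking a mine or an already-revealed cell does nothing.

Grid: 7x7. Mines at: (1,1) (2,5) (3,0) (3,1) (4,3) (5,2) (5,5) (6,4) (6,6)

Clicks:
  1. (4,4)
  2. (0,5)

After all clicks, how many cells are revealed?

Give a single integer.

Answer: 17

Derivation:
Click 1 (4,4) count=2: revealed 1 new [(4,4)] -> total=1
Click 2 (0,5) count=0: revealed 16 new [(0,2) (0,3) (0,4) (0,5) (0,6) (1,2) (1,3) (1,4) (1,5) (1,6) (2,2) (2,3) (2,4) (3,2) (3,3) (3,4)] -> total=17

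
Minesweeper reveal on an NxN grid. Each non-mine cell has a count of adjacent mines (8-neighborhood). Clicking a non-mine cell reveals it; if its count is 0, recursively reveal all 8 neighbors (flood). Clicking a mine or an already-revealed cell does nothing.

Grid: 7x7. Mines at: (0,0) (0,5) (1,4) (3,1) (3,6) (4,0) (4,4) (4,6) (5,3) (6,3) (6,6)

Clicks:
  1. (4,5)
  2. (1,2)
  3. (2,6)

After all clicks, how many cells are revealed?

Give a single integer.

Click 1 (4,5) count=3: revealed 1 new [(4,5)] -> total=1
Click 2 (1,2) count=0: revealed 9 new [(0,1) (0,2) (0,3) (1,1) (1,2) (1,3) (2,1) (2,2) (2,3)] -> total=10
Click 3 (2,6) count=1: revealed 1 new [(2,6)] -> total=11

Answer: 11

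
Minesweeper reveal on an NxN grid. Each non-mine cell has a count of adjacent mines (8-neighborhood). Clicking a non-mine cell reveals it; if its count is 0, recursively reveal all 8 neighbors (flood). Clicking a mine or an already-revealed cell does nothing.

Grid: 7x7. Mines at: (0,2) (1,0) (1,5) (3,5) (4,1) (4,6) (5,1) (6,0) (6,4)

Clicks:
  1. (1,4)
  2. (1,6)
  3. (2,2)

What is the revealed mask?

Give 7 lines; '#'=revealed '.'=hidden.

Click 1 (1,4) count=1: revealed 1 new [(1,4)] -> total=1
Click 2 (1,6) count=1: revealed 1 new [(1,6)] -> total=2
Click 3 (2,2) count=0: revealed 17 new [(1,1) (1,2) (1,3) (2,1) (2,2) (2,3) (2,4) (3,1) (3,2) (3,3) (3,4) (4,2) (4,3) (4,4) (5,2) (5,3) (5,4)] -> total=19

Answer: .......
.####.#
.####..
.####..
..###..
..###..
.......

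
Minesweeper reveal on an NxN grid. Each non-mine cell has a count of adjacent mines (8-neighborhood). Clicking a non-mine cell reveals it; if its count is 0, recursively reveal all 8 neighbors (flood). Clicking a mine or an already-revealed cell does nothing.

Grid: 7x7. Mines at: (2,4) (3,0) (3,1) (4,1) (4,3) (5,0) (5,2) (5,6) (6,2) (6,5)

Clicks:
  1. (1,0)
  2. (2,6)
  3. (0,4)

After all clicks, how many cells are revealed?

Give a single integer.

Click 1 (1,0) count=0: revealed 24 new [(0,0) (0,1) (0,2) (0,3) (0,4) (0,5) (0,6) (1,0) (1,1) (1,2) (1,3) (1,4) (1,5) (1,6) (2,0) (2,1) (2,2) (2,3) (2,5) (2,6) (3,5) (3,6) (4,5) (4,6)] -> total=24
Click 2 (2,6) count=0: revealed 0 new [(none)] -> total=24
Click 3 (0,4) count=0: revealed 0 new [(none)] -> total=24

Answer: 24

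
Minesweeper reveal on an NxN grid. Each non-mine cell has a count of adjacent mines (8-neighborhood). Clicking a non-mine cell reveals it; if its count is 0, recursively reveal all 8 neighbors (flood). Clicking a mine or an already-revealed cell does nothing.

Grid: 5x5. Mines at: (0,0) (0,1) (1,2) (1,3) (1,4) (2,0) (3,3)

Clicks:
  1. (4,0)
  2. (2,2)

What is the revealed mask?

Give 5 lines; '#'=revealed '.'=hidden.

Click 1 (4,0) count=0: revealed 6 new [(3,0) (3,1) (3,2) (4,0) (4,1) (4,2)] -> total=6
Click 2 (2,2) count=3: revealed 1 new [(2,2)] -> total=7

Answer: .....
.....
..#..
###..
###..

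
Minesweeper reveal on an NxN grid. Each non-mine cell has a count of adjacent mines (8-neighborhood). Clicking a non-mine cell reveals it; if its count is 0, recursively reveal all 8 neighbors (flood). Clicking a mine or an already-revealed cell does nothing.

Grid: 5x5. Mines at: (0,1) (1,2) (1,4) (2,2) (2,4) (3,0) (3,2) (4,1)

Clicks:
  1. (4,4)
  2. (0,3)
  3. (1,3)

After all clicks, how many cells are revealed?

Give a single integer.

Click 1 (4,4) count=0: revealed 4 new [(3,3) (3,4) (4,3) (4,4)] -> total=4
Click 2 (0,3) count=2: revealed 1 new [(0,3)] -> total=5
Click 3 (1,3) count=4: revealed 1 new [(1,3)] -> total=6

Answer: 6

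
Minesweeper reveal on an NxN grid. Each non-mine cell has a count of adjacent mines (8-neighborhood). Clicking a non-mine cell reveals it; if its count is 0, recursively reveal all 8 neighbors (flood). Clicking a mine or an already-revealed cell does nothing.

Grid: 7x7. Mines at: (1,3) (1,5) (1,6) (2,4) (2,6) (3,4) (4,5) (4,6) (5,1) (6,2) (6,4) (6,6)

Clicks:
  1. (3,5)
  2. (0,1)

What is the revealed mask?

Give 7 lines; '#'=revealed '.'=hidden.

Click 1 (3,5) count=5: revealed 1 new [(3,5)] -> total=1
Click 2 (0,1) count=0: revealed 18 new [(0,0) (0,1) (0,2) (1,0) (1,1) (1,2) (2,0) (2,1) (2,2) (2,3) (3,0) (3,1) (3,2) (3,3) (4,0) (4,1) (4,2) (4,3)] -> total=19

Answer: ###....
###....
####...
####.#.
####...
.......
.......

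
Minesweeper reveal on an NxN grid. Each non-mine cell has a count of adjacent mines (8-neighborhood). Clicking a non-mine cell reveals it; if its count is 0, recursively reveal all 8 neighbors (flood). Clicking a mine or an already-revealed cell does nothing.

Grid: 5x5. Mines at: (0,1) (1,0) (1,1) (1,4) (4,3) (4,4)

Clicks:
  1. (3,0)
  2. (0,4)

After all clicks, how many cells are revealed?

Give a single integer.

Answer: 10

Derivation:
Click 1 (3,0) count=0: revealed 9 new [(2,0) (2,1) (2,2) (3,0) (3,1) (3,2) (4,0) (4,1) (4,2)] -> total=9
Click 2 (0,4) count=1: revealed 1 new [(0,4)] -> total=10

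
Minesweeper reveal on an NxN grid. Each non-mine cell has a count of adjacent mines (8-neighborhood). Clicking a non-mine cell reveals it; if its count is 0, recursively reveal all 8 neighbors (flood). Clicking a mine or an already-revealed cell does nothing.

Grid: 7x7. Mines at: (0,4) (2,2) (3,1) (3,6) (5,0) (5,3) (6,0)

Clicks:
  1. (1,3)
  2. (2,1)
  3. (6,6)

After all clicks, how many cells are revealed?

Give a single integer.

Click 1 (1,3) count=2: revealed 1 new [(1,3)] -> total=1
Click 2 (2,1) count=2: revealed 1 new [(2,1)] -> total=2
Click 3 (6,6) count=0: revealed 9 new [(4,4) (4,5) (4,6) (5,4) (5,5) (5,6) (6,4) (6,5) (6,6)] -> total=11

Answer: 11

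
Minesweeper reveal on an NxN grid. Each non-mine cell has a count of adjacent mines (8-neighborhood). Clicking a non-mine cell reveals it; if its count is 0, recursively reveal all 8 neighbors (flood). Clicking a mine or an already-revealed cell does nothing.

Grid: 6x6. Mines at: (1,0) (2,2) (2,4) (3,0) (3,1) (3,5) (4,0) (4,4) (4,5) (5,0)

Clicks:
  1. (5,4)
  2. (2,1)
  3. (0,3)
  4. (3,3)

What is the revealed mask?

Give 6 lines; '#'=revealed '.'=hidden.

Click 1 (5,4) count=2: revealed 1 new [(5,4)] -> total=1
Click 2 (2,1) count=4: revealed 1 new [(2,1)] -> total=2
Click 3 (0,3) count=0: revealed 10 new [(0,1) (0,2) (0,3) (0,4) (0,5) (1,1) (1,2) (1,3) (1,4) (1,5)] -> total=12
Click 4 (3,3) count=3: revealed 1 new [(3,3)] -> total=13

Answer: .#####
.#####
.#....
...#..
......
....#.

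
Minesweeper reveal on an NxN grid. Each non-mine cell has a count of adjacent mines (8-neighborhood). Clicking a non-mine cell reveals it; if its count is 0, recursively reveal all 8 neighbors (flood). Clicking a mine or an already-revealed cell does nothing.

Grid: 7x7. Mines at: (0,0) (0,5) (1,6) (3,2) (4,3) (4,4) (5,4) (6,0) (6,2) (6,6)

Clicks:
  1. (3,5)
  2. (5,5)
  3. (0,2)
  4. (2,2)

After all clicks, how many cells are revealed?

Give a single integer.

Answer: 18

Derivation:
Click 1 (3,5) count=1: revealed 1 new [(3,5)] -> total=1
Click 2 (5,5) count=3: revealed 1 new [(5,5)] -> total=2
Click 3 (0,2) count=0: revealed 16 new [(0,1) (0,2) (0,3) (0,4) (1,1) (1,2) (1,3) (1,4) (1,5) (2,1) (2,2) (2,3) (2,4) (2,5) (3,3) (3,4)] -> total=18
Click 4 (2,2) count=1: revealed 0 new [(none)] -> total=18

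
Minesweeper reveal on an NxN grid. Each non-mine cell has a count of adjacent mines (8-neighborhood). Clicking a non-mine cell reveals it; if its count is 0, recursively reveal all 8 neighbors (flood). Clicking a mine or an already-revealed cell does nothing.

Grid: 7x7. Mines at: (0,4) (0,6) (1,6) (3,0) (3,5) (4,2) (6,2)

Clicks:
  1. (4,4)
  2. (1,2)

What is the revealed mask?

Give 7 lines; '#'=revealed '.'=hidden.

Answer: ####...
#####..
#####..
.####..
....#..
.......
.......

Derivation:
Click 1 (4,4) count=1: revealed 1 new [(4,4)] -> total=1
Click 2 (1,2) count=0: revealed 18 new [(0,0) (0,1) (0,2) (0,3) (1,0) (1,1) (1,2) (1,3) (1,4) (2,0) (2,1) (2,2) (2,3) (2,4) (3,1) (3,2) (3,3) (3,4)] -> total=19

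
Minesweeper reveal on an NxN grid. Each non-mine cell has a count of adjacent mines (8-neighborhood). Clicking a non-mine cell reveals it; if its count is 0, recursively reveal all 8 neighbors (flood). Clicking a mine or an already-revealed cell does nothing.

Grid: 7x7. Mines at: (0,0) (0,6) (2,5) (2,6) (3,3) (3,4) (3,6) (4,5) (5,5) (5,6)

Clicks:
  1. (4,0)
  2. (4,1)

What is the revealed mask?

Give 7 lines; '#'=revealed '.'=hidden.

Click 1 (4,0) count=0: revealed 34 new [(0,1) (0,2) (0,3) (0,4) (0,5) (1,0) (1,1) (1,2) (1,3) (1,4) (1,5) (2,0) (2,1) (2,2) (2,3) (2,4) (3,0) (3,1) (3,2) (4,0) (4,1) (4,2) (4,3) (4,4) (5,0) (5,1) (5,2) (5,3) (5,4) (6,0) (6,1) (6,2) (6,3) (6,4)] -> total=34
Click 2 (4,1) count=0: revealed 0 new [(none)] -> total=34

Answer: .#####.
######.
#####..
###....
#####..
#####..
#####..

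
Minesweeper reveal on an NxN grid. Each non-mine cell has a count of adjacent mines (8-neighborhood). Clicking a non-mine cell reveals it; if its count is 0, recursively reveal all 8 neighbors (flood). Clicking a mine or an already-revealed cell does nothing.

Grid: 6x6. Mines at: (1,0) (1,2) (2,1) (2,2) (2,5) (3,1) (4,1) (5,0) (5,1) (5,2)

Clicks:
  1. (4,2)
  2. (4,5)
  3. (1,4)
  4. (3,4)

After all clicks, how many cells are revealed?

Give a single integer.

Click 1 (4,2) count=4: revealed 1 new [(4,2)] -> total=1
Click 2 (4,5) count=0: revealed 9 new [(3,3) (3,4) (3,5) (4,3) (4,4) (4,5) (5,3) (5,4) (5,5)] -> total=10
Click 3 (1,4) count=1: revealed 1 new [(1,4)] -> total=11
Click 4 (3,4) count=1: revealed 0 new [(none)] -> total=11

Answer: 11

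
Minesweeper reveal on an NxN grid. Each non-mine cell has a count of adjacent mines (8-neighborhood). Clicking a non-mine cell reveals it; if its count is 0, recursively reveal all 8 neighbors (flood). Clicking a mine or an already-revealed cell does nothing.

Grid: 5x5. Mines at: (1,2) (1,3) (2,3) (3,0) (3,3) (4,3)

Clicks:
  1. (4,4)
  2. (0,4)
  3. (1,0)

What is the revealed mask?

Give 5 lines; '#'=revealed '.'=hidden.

Click 1 (4,4) count=2: revealed 1 new [(4,4)] -> total=1
Click 2 (0,4) count=1: revealed 1 new [(0,4)] -> total=2
Click 3 (1,0) count=0: revealed 6 new [(0,0) (0,1) (1,0) (1,1) (2,0) (2,1)] -> total=8

Answer: ##..#
##...
##...
.....
....#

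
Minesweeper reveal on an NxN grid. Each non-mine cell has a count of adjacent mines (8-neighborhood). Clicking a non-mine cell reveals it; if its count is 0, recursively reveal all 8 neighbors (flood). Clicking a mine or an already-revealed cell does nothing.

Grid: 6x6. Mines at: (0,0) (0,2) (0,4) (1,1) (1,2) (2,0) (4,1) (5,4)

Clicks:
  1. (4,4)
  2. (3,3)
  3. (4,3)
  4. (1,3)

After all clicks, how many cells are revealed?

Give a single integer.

Answer: 15

Derivation:
Click 1 (4,4) count=1: revealed 1 new [(4,4)] -> total=1
Click 2 (3,3) count=0: revealed 14 new [(1,3) (1,4) (1,5) (2,2) (2,3) (2,4) (2,5) (3,2) (3,3) (3,4) (3,5) (4,2) (4,3) (4,5)] -> total=15
Click 3 (4,3) count=1: revealed 0 new [(none)] -> total=15
Click 4 (1,3) count=3: revealed 0 new [(none)] -> total=15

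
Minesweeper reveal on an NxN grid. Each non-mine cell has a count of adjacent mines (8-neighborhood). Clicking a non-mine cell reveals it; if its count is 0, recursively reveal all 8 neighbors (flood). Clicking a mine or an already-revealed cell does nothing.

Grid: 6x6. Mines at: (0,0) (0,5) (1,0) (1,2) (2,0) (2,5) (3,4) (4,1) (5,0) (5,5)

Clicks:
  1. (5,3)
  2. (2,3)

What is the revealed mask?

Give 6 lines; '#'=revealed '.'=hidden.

Click 1 (5,3) count=0: revealed 6 new [(4,2) (4,3) (4,4) (5,2) (5,3) (5,4)] -> total=6
Click 2 (2,3) count=2: revealed 1 new [(2,3)] -> total=7

Answer: ......
......
...#..
......
..###.
..###.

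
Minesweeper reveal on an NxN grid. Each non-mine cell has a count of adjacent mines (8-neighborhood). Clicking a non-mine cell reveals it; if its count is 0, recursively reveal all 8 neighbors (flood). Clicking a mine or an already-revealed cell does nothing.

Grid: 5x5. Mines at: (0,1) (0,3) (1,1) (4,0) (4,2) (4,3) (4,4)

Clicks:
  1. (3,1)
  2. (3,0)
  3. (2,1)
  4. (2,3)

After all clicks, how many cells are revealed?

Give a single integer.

Click 1 (3,1) count=2: revealed 1 new [(3,1)] -> total=1
Click 2 (3,0) count=1: revealed 1 new [(3,0)] -> total=2
Click 3 (2,1) count=1: revealed 1 new [(2,1)] -> total=3
Click 4 (2,3) count=0: revealed 9 new [(1,2) (1,3) (1,4) (2,2) (2,3) (2,4) (3,2) (3,3) (3,4)] -> total=12

Answer: 12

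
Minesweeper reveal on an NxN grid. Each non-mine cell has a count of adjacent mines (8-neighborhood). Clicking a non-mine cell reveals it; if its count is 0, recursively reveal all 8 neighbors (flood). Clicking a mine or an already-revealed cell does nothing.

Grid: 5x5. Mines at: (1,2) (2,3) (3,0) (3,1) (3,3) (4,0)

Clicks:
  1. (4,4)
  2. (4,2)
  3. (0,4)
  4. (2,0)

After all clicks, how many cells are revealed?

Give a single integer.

Click 1 (4,4) count=1: revealed 1 new [(4,4)] -> total=1
Click 2 (4,2) count=2: revealed 1 new [(4,2)] -> total=2
Click 3 (0,4) count=0: revealed 4 new [(0,3) (0,4) (1,3) (1,4)] -> total=6
Click 4 (2,0) count=2: revealed 1 new [(2,0)] -> total=7

Answer: 7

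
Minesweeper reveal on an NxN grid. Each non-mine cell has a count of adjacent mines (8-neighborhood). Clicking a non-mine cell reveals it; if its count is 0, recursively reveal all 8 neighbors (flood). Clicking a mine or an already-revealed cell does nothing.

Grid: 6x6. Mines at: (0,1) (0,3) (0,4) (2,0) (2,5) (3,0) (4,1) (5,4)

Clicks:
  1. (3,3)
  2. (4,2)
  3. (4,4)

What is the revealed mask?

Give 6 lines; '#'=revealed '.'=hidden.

Click 1 (3,3) count=0: revealed 15 new [(1,1) (1,2) (1,3) (1,4) (2,1) (2,2) (2,3) (2,4) (3,1) (3,2) (3,3) (3,4) (4,2) (4,3) (4,4)] -> total=15
Click 2 (4,2) count=1: revealed 0 new [(none)] -> total=15
Click 3 (4,4) count=1: revealed 0 new [(none)] -> total=15

Answer: ......
.####.
.####.
.####.
..###.
......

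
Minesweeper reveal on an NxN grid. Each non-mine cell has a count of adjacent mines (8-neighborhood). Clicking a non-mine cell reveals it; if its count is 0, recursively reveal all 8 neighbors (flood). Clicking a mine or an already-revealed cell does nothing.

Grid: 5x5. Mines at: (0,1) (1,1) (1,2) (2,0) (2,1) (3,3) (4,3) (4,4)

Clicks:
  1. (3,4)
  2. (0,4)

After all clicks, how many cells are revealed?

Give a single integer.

Answer: 7

Derivation:
Click 1 (3,4) count=3: revealed 1 new [(3,4)] -> total=1
Click 2 (0,4) count=0: revealed 6 new [(0,3) (0,4) (1,3) (1,4) (2,3) (2,4)] -> total=7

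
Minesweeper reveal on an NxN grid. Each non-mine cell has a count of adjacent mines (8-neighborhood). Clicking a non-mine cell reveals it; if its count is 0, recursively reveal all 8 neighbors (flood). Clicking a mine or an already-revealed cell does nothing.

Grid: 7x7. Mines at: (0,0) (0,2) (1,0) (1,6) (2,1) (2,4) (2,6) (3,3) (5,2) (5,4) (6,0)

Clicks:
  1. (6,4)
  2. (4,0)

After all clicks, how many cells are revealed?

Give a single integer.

Answer: 7

Derivation:
Click 1 (6,4) count=1: revealed 1 new [(6,4)] -> total=1
Click 2 (4,0) count=0: revealed 6 new [(3,0) (3,1) (4,0) (4,1) (5,0) (5,1)] -> total=7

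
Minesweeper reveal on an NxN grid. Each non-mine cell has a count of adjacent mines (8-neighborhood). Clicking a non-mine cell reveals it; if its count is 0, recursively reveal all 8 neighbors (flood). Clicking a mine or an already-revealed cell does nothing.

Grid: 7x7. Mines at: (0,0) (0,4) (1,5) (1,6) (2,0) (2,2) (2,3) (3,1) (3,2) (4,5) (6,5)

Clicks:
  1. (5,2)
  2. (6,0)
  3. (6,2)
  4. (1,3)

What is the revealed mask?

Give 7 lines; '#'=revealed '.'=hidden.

Answer: .......
...#...
.......
.......
#####..
#####..
#####..

Derivation:
Click 1 (5,2) count=0: revealed 15 new [(4,0) (4,1) (4,2) (4,3) (4,4) (5,0) (5,1) (5,2) (5,3) (5,4) (6,0) (6,1) (6,2) (6,3) (6,4)] -> total=15
Click 2 (6,0) count=0: revealed 0 new [(none)] -> total=15
Click 3 (6,2) count=0: revealed 0 new [(none)] -> total=15
Click 4 (1,3) count=3: revealed 1 new [(1,3)] -> total=16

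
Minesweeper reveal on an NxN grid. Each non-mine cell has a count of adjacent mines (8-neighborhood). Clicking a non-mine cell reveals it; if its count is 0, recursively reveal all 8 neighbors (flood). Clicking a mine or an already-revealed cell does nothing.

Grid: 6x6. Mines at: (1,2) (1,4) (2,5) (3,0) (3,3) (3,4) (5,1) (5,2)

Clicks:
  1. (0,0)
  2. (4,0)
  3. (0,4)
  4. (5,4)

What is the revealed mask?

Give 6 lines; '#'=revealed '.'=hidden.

Answer: ##..#.
##....
##....
......
#..###
...###

Derivation:
Click 1 (0,0) count=0: revealed 6 new [(0,0) (0,1) (1,0) (1,1) (2,0) (2,1)] -> total=6
Click 2 (4,0) count=2: revealed 1 new [(4,0)] -> total=7
Click 3 (0,4) count=1: revealed 1 new [(0,4)] -> total=8
Click 4 (5,4) count=0: revealed 6 new [(4,3) (4,4) (4,5) (5,3) (5,4) (5,5)] -> total=14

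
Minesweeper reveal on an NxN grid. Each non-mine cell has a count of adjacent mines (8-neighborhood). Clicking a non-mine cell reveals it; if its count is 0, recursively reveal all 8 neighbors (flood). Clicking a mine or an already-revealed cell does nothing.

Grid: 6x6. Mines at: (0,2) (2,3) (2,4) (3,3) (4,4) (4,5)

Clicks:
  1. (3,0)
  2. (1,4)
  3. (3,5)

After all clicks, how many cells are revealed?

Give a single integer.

Click 1 (3,0) count=0: revealed 19 new [(0,0) (0,1) (1,0) (1,1) (1,2) (2,0) (2,1) (2,2) (3,0) (3,1) (3,2) (4,0) (4,1) (4,2) (4,3) (5,0) (5,1) (5,2) (5,3)] -> total=19
Click 2 (1,4) count=2: revealed 1 new [(1,4)] -> total=20
Click 3 (3,5) count=3: revealed 1 new [(3,5)] -> total=21

Answer: 21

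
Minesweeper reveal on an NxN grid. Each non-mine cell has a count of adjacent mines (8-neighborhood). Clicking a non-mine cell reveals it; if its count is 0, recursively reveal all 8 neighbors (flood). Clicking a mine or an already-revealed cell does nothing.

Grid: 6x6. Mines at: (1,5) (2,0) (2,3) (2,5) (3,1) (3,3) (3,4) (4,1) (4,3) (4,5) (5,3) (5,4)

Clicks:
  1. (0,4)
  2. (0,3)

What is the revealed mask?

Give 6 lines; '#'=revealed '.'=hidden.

Click 1 (0,4) count=1: revealed 1 new [(0,4)] -> total=1
Click 2 (0,3) count=0: revealed 9 new [(0,0) (0,1) (0,2) (0,3) (1,0) (1,1) (1,2) (1,3) (1,4)] -> total=10

Answer: #####.
#####.
......
......
......
......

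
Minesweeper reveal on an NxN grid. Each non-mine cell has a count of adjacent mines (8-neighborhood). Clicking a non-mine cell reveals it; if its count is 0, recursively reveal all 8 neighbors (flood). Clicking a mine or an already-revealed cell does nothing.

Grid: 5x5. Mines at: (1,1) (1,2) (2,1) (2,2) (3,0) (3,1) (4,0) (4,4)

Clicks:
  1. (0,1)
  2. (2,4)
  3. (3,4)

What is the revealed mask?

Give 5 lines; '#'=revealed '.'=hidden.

Click 1 (0,1) count=2: revealed 1 new [(0,1)] -> total=1
Click 2 (2,4) count=0: revealed 8 new [(0,3) (0,4) (1,3) (1,4) (2,3) (2,4) (3,3) (3,4)] -> total=9
Click 3 (3,4) count=1: revealed 0 new [(none)] -> total=9

Answer: .#.##
...##
...##
...##
.....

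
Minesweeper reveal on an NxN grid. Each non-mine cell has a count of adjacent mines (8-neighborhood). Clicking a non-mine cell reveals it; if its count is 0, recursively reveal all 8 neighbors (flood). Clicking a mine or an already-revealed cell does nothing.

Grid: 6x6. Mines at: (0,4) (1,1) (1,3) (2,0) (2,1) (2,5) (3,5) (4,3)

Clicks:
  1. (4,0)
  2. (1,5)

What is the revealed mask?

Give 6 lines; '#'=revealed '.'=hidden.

Answer: ......
.....#
......
###...
###...
###...

Derivation:
Click 1 (4,0) count=0: revealed 9 new [(3,0) (3,1) (3,2) (4,0) (4,1) (4,2) (5,0) (5,1) (5,2)] -> total=9
Click 2 (1,5) count=2: revealed 1 new [(1,5)] -> total=10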